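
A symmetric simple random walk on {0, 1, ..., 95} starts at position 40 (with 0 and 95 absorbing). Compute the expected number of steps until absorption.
E[τ | X_0 = 40] = 2200

Let v_k = E[τ | X_0 = k]. Boundary: v_0 = v_95 = 0. Recurrence: v_k = 1 + (v_{k-1} + v_{k+1})/2 for 1 ≤ k ≤ 94. The particular solution to v_k − (v_{k-1} + v_{k+1})/2 = 1 is v_k = −k^2. Adding homogeneous solution A + B k and matching boundaries gives v_k = k (95 − k). Substituting k = 40: v_40 = 40 · 55 = 2200.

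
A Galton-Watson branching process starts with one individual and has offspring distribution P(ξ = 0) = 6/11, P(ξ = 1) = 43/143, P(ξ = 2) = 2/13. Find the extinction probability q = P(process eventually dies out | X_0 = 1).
q = 1

Mean offspring μ = 0·6/11 + 1·43/143 + 2·2/13 = 87/143 ≤ 1. For μ ≤ 1 with offspring not concentrated at 1, the Galton-Watson process goes extinct almost surely, so q = 1.
(Algebraic check: The pgf is f(s) = 6/11 + 43/143·s + 2/13·s². The extinction probability q is the smallest fixed point of f in [0, 1]. Setting s = f(s):
  2/13·s² + (43/143 − 1)·s + 6/11 = 0
  2/13·s² − (6/11 + 2/13)·s + 6/11 = 0
which factors as (s − 1)·(2/13·s − 6/11) = 0, giving roots s = 1 and s = (6/11)/(2/13) = 39/11. Since 39/11 ≥ 1, the smallest root in [0, 1] is s = 1.)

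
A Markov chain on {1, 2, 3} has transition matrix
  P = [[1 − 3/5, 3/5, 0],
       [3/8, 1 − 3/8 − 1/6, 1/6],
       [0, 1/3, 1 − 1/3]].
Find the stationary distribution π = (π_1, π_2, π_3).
π = (5/17, 8/17, 4/17)

This is a birth-death chain on three states, which satisfies detailed balance: π_1 · P_{12} = π_2 · P_{21} and π_2 · P_{23} = π_3 · P_{32}.
From π_1 · 3/5 = π_2 · 3/8: π_2/π_1 = (3/5)/(3/8) = 8/5.
From π_2 · 1/6 = π_3 · 1/3: π_3/π_2 = (1/6)/(1/3) = 1/2.
Take π_1 proportional to 1; then unnormalized π = (1, 8/5, 4/5). Normalize by dividing by the sum 17/5:
  π = (5/17, 8/17, 4/17).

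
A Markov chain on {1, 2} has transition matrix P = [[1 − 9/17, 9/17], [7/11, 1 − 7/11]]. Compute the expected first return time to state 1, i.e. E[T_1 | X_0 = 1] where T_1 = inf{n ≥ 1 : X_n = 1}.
E[T_1 | X_0 = 1] = 1/π_1 = 218/119

For an irreducible recurrent Markov chain with stationary distribution π, E[T_i | X_0 = i] = 1/π_i (Kac's formula). Here π_1 = (7/11)/(9/17 + 7/11) = (7/11)/(218/187) = 119/218, so E[T_1 | X_0 = 1] = 1/π_1 = (9/17 + 7/11)/(7/11) = (218/187)/(7/11) = 218/119.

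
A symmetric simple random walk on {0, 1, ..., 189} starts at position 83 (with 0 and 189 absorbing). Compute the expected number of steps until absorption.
E[τ | X_0 = 83] = 8798

Let v_k = E[τ | X_0 = k]. Boundary: v_0 = v_189 = 0. Recurrence: v_k = 1 + (v_{k-1} + v_{k+1})/2 for 1 ≤ k ≤ 188. The particular solution to v_k − (v_{k-1} + v_{k+1})/2 = 1 is v_k = −k^2. Adding homogeneous solution A + B k and matching boundaries gives v_k = k (189 − k). Substituting k = 83: v_83 = 83 · 106 = 8798.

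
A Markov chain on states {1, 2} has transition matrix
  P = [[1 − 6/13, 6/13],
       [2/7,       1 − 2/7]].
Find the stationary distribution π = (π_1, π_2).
π_1 = 13/34, π_2 = 21/34

Solve πP = π with π_1 + π_2 = 1. From πP = π: π_1 · (1 − 6/13) + π_2 · 2/7 = π_1 ⇒ π_2 · 2/7 = π_1 · 6/13 ⇒ π_2/π_1 = (6/13)/(2/7) = 21/13. Together with π_1 + π_2 = 1:
  π_1 = (2/7)/(6/13 + 2/7) = (2/7)/(68/91) = 13/34,
  π_2 = (6/13)/(6/13 + 2/7) = (6/13)/(68/91) = 21/34.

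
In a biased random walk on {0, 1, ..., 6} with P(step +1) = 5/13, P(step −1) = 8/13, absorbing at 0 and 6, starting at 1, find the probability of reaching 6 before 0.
P(hit 6 before 0) = (1 − (8/5)^1) / (1 − (8/5)^6) = 3125/82173

Let u_k denote P(reach 6 before 0 | start at k). Boundary: u_0 = 0, u_6 = 1. Recurrence: u_k = 5/13·u_{k+1} + 8/13·u_{k-1} for 1 ≤ k ≤ 5. Try u_k = A + B·r^k with r = q/p = (8/13)/(5/13) = 8/5. Substitution satisfies the recurrence; boundary conditions give:
  u_k = (1 − r^k) / (1 − r^N) = (1 − (8/5)^1) / (1 − (8/5)^6) = 3125/82173.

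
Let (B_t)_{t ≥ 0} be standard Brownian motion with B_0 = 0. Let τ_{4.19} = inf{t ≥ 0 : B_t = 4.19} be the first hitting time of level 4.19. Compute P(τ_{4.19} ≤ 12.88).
P(τ_{4.19} ≤ 12.88) = 2(1 − Φ(4.19/√12.88)) = 2(1 − Φ(1.1675)) ≈ 0.2430

By the reflection principle for standard BM, P(τ_b ≤ t) = 2 · P(B_t ≥ b). Since B_t ~ N(0, t), P(B_t ≥ 4.19) = 1 − Φ(4.19/√t) = 1 − Φ(4.19/√12.88) = 1 − Φ(1.1675) ≈ 0.12150. Doubling: P(τ_{4.19} ≤ 12.88) ≈ 2 · 0.12150 = 0.24300 ≈ 0.2430.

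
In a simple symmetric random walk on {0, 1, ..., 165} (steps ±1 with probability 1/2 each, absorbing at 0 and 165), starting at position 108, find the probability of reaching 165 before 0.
P(hit 165 before 0) = 108/165 = 36/55

Let u_k = P(hit 165 before 0 | start at k). Then u_0 = 0, u_165 = 1, and u_k = u_{k-1}/2 + u_{k+1}/2 for 1 ≤ k ≤ 164. This harmonic recurrence is solved by u_k = k/165, giving u_108 = 108/165 = 36/55.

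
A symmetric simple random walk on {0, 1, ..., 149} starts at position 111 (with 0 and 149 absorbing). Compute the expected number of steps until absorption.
E[τ | X_0 = 111] = 4218

Let v_k = E[τ | X_0 = k]. Boundary: v_0 = v_149 = 0. Recurrence: v_k = 1 + (v_{k-1} + v_{k+1})/2 for 1 ≤ k ≤ 148. The particular solution to v_k − (v_{k-1} + v_{k+1})/2 = 1 is v_k = −k^2. Adding homogeneous solution A + B k and matching boundaries gives v_k = k (149 − k). Substituting k = 111: v_111 = 111 · 38 = 4218.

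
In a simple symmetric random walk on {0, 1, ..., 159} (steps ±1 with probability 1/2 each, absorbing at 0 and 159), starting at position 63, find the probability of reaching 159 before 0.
P(hit 159 before 0) = 63/159 = 21/53

Let u_k = P(hit 159 before 0 | start at k). Then u_0 = 0, u_159 = 1, and u_k = u_{k-1}/2 + u_{k+1}/2 for 1 ≤ k ≤ 158. This harmonic recurrence is solved by u_k = k/159, giving u_63 = 63/159 = 21/53.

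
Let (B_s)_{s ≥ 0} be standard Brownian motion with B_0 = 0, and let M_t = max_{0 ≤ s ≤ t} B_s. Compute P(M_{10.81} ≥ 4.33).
P(M_{10.81} ≥ 4.33) = 2·P(B_{10.81} ≥ 4.33) = 2(1 − Φ(4.33/√10.81)) ≈ 0.1878

By the reflection principle for Brownian motion, P(M_t ≥ a) = 2 · P(B_t ≥ a) for a ≥ 0. Since B_t ~ N(0, t), P(B_t ≥ 4.33) = 1 − Φ(4.33/√t) = 1 − Φ(4.33/√10.81) = 1 − Φ(1.3170). So
  P(M_{10.81} ≥ 4.33) = 2(1 − Φ(1.3170)) ≈ 0.1878.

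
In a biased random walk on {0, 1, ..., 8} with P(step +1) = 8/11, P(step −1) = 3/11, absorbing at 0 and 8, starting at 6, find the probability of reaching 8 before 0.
P(hit 8 before 0) = (1 − (3/8)^6) / (1 − (3/8)^8) = 304192/304921

Let u_k denote P(reach 8 before 0 | start at k). Boundary: u_0 = 0, u_8 = 1. Recurrence: u_k = 8/11·u_{k+1} + 3/11·u_{k-1} for 1 ≤ k ≤ 7. Try u_k = A + B·r^k with r = q/p = (3/11)/(8/11) = 3/8. Substitution satisfies the recurrence; boundary conditions give:
  u_k = (1 − r^k) / (1 − r^N) = (1 − (3/8)^6) / (1 − (3/8)^8) = 304192/304921.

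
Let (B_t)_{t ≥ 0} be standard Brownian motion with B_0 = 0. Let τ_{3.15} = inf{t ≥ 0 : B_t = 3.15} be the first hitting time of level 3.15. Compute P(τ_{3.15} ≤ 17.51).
P(τ_{3.15} ≤ 17.51) = 2(1 − Φ(3.15/√17.51)) = 2(1 − Φ(0.7528)) ≈ 0.4516

By the reflection principle for standard BM, P(τ_b ≤ t) = 2 · P(B_t ≥ b). Since B_t ~ N(0, t), P(B_t ≥ 3.15) = 1 − Φ(3.15/√t) = 1 − Φ(3.15/√17.51) = 1 − Φ(0.7528) ≈ 0.22579. Doubling: P(τ_{3.15} ≤ 17.51) ≈ 2 · 0.22579 = 0.45158 ≈ 0.4516.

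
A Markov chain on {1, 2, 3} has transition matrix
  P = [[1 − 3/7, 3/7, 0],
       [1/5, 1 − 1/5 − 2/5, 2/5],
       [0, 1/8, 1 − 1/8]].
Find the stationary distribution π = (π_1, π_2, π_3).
π = (1/10, 3/14, 24/35)

This is a birth-death chain on three states, which satisfies detailed balance: π_1 · P_{12} = π_2 · P_{21} and π_2 · P_{23} = π_3 · P_{32}.
From π_1 · 3/7 = π_2 · 1/5: π_2/π_1 = (3/7)/(1/5) = 15/7.
From π_2 · 2/5 = π_3 · 1/8: π_3/π_2 = (2/5)/(1/8) = 16/5.
Take π_1 proportional to 1; then unnormalized π = (1, 15/7, 48/7). Normalize by dividing by the sum 10:
  π = (1/10, 3/14, 24/35).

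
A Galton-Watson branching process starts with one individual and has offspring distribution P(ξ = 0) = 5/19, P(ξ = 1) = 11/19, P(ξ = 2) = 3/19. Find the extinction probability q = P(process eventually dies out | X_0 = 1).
q = 1

Mean offspring μ = 0·5/19 + 1·11/19 + 2·3/19 = 17/19 ≤ 1. For μ ≤ 1 with offspring not concentrated at 1, the Galton-Watson process goes extinct almost surely, so q = 1.
(Algebraic check: The pgf is f(s) = 5/19 + 11/19·s + 3/19·s². The extinction probability q is the smallest fixed point of f in [0, 1]. Setting s = f(s):
  3/19·s² + (11/19 − 1)·s + 5/19 = 0
  3/19·s² − (5/19 + 3/19)·s + 5/19 = 0
which factors as (s − 1)·(3/19·s − 5/19) = 0, giving roots s = 1 and s = (5/19)/(3/19) = 5/3. Since 5/3 ≥ 1, the smallest root in [0, 1] is s = 1.)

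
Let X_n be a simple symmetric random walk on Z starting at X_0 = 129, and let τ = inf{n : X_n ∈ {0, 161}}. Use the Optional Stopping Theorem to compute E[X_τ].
E[X_τ] = 129

X_n is a martingale and τ is a bounded-mean stopping time (indeed τ is finite a.s. with bounded expectation since the walk is in a bounded region). By the OST, E[X_τ] = E[X_0] = 129. Equivalently: E[X_τ] = 161 · P(hit 161 first) + 0 · P(hit 0 first) = 161 · (129/161) = 129.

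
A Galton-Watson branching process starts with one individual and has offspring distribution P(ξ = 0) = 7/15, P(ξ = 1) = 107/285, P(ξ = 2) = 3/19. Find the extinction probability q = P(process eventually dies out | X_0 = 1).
q = 1

Mean offspring μ = 0·7/15 + 1·107/285 + 2·3/19 = 197/285 ≤ 1. For μ ≤ 1 with offspring not concentrated at 1, the Galton-Watson process goes extinct almost surely, so q = 1.
(Algebraic check: The pgf is f(s) = 7/15 + 107/285·s + 3/19·s². The extinction probability q is the smallest fixed point of f in [0, 1]. Setting s = f(s):
  3/19·s² + (107/285 − 1)·s + 7/15 = 0
  3/19·s² − (7/15 + 3/19)·s + 7/15 = 0
which factors as (s − 1)·(3/19·s − 7/15) = 0, giving roots s = 1 and s = (7/15)/(3/19) = 133/45. Since 133/45 ≥ 1, the smallest root in [0, 1] is s = 1.)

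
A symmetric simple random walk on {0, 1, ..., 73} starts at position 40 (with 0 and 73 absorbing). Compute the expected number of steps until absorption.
E[τ | X_0 = 40] = 1320

Let v_k = E[τ | X_0 = k]. Boundary: v_0 = v_73 = 0. Recurrence: v_k = 1 + (v_{k-1} + v_{k+1})/2 for 1 ≤ k ≤ 72. The particular solution to v_k − (v_{k-1} + v_{k+1})/2 = 1 is v_k = −k^2. Adding homogeneous solution A + B k and matching boundaries gives v_k = k (73 − k). Substituting k = 40: v_40 = 40 · 33 = 1320.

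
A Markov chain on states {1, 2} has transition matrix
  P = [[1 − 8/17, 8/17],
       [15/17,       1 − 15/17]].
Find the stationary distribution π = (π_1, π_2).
π_1 = 15/23, π_2 = 8/23

Solve πP = π with π_1 + π_2 = 1. From πP = π: π_1 · (1 − 8/17) + π_2 · 15/17 = π_1 ⇒ π_2 · 15/17 = π_1 · 8/17 ⇒ π_2/π_1 = (8/17)/(15/17) = 8/15. Together with π_1 + π_2 = 1:
  π_1 = (15/17)/(8/17 + 15/17) = (15/17)/(23/17) = 15/23,
  π_2 = (8/17)/(8/17 + 15/17) = (8/17)/(23/17) = 8/23.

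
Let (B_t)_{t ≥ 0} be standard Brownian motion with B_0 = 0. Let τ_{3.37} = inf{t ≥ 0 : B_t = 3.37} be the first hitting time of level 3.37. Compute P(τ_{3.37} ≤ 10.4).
P(τ_{3.37} ≤ 10.4) = 2(1 − Φ(3.37/√10.4)) = 2(1 − Φ(1.0450)) ≈ 0.2960

By the reflection principle for standard BM, P(τ_b ≤ t) = 2 · P(B_t ≥ b). Since B_t ~ N(0, t), P(B_t ≥ 3.37) = 1 − Φ(3.37/√t) = 1 − Φ(3.37/√10.4) = 1 − Φ(1.0450) ≈ 0.14801. Doubling: P(τ_{3.37} ≤ 10.4) ≈ 2 · 0.14801 = 0.29602 ≈ 0.2960.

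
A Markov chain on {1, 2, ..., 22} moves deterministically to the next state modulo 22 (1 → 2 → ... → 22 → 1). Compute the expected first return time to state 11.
E[T_11 | X_0 = 11] = 22

The chain cycles deterministically, so starting at state 11 it returns in exactly 22 steps. Equivalently, the stationary distribution is uniform π_j = 1/22 for every state j, so by Kac's formula E[T_11] = 1/π_11 = 22.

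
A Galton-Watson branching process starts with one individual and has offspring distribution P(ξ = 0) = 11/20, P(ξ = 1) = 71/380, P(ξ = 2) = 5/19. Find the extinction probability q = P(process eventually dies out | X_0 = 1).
q = 1

Mean offspring μ = 0·11/20 + 1·71/380 + 2·5/19 = 271/380 ≤ 1. For μ ≤ 1 with offspring not concentrated at 1, the Galton-Watson process goes extinct almost surely, so q = 1.
(Algebraic check: The pgf is f(s) = 11/20 + 71/380·s + 5/19·s². The extinction probability q is the smallest fixed point of f in [0, 1]. Setting s = f(s):
  5/19·s² + (71/380 − 1)·s + 11/20 = 0
  5/19·s² − (11/20 + 5/19)·s + 11/20 = 0
which factors as (s − 1)·(5/19·s − 11/20) = 0, giving roots s = 1 and s = (11/20)/(5/19) = 209/100. Since 209/100 ≥ 1, the smallest root in [0, 1] is s = 1.)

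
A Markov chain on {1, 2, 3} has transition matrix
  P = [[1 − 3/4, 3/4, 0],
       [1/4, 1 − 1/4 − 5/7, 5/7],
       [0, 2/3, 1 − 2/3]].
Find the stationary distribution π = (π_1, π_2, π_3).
π = (14/101, 42/101, 45/101)

This is a birth-death chain on three states, which satisfies detailed balance: π_1 · P_{12} = π_2 · P_{21} and π_2 · P_{23} = π_3 · P_{32}.
From π_1 · 3/4 = π_2 · 1/4: π_2/π_1 = (3/4)/(1/4) = 3.
From π_2 · 5/7 = π_3 · 2/3: π_3/π_2 = (5/7)/(2/3) = 15/14.
Take π_1 proportional to 1; then unnormalized π = (1, 3, 45/14). Normalize by dividing by the sum 101/14:
  π = (14/101, 42/101, 45/101).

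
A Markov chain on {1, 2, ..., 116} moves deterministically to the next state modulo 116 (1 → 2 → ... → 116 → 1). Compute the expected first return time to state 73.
E[T_73 | X_0 = 73] = 116

The chain cycles deterministically, so starting at state 73 it returns in exactly 116 steps. Equivalently, the stationary distribution is uniform π_j = 1/116 for every state j, so by Kac's formula E[T_73] = 1/π_73 = 116.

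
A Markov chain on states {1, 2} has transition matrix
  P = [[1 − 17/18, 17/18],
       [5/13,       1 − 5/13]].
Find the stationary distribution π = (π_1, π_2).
π_1 = 90/311, π_2 = 221/311

Solve πP = π with π_1 + π_2 = 1. From πP = π: π_1 · (1 − 17/18) + π_2 · 5/13 = π_1 ⇒ π_2 · 5/13 = π_1 · 17/18 ⇒ π_2/π_1 = (17/18)/(5/13) = 221/90. Together with π_1 + π_2 = 1:
  π_1 = (5/13)/(17/18 + 5/13) = (5/13)/(311/234) = 90/311,
  π_2 = (17/18)/(17/18 + 5/13) = (17/18)/(311/234) = 221/311.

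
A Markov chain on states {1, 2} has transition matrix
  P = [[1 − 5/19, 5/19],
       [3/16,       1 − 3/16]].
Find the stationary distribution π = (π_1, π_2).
π_1 = 57/137, π_2 = 80/137

Solve πP = π with π_1 + π_2 = 1. From πP = π: π_1 · (1 − 5/19) + π_2 · 3/16 = π_1 ⇒ π_2 · 3/16 = π_1 · 5/19 ⇒ π_2/π_1 = (5/19)/(3/16) = 80/57. Together with π_1 + π_2 = 1:
  π_1 = (3/16)/(5/19 + 3/16) = (3/16)/(137/304) = 57/137,
  π_2 = (5/19)/(5/19 + 3/16) = (5/19)/(137/304) = 80/137.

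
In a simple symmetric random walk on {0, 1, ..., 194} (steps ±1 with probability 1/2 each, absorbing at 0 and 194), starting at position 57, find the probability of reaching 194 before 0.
P(hit 194 before 0) = 57/194

Let u_k = P(hit 194 before 0 | start at k). Then u_0 = 0, u_194 = 1, and u_k = u_{k-1}/2 + u_{k+1}/2 for 1 ≤ k ≤ 193. This harmonic recurrence is solved by u_k = k/194, giving u_57 = 57/194.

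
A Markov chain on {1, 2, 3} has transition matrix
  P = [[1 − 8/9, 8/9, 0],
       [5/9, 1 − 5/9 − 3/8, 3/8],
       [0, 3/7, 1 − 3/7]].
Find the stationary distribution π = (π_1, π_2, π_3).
π = (1/4, 2/5, 7/20)

This is a birth-death chain on three states, which satisfies detailed balance: π_1 · P_{12} = π_2 · P_{21} and π_2 · P_{23} = π_3 · P_{32}.
From π_1 · 8/9 = π_2 · 5/9: π_2/π_1 = (8/9)/(5/9) = 8/5.
From π_2 · 3/8 = π_3 · 3/7: π_3/π_2 = (3/8)/(3/7) = 7/8.
Take π_1 proportional to 1; then unnormalized π = (1, 8/5, 7/5). Normalize by dividing by the sum 4:
  π = (1/4, 2/5, 7/20).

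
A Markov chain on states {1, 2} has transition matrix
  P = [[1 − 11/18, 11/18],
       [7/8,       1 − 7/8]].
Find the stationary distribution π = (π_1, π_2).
π_1 = 63/107, π_2 = 44/107

Solve πP = π with π_1 + π_2 = 1. From πP = π: π_1 · (1 − 11/18) + π_2 · 7/8 = π_1 ⇒ π_2 · 7/8 = π_1 · 11/18 ⇒ π_2/π_1 = (11/18)/(7/8) = 44/63. Together with π_1 + π_2 = 1:
  π_1 = (7/8)/(11/18 + 7/8) = (7/8)/(107/72) = 63/107,
  π_2 = (11/18)/(11/18 + 7/8) = (11/18)/(107/72) = 44/107.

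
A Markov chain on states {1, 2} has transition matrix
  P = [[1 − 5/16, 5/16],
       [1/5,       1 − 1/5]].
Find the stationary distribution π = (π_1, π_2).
π_1 = 16/41, π_2 = 25/41

Solve πP = π with π_1 + π_2 = 1. From πP = π: π_1 · (1 − 5/16) + π_2 · 1/5 = π_1 ⇒ π_2 · 1/5 = π_1 · 5/16 ⇒ π_2/π_1 = (5/16)/(1/5) = 25/16. Together with π_1 + π_2 = 1:
  π_1 = (1/5)/(5/16 + 1/5) = (1/5)/(41/80) = 16/41,
  π_2 = (5/16)/(5/16 + 1/5) = (5/16)/(41/80) = 25/41.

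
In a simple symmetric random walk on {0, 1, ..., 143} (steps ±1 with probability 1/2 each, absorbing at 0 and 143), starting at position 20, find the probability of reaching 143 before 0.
P(hit 143 before 0) = 20/143

Let u_k = P(hit 143 before 0 | start at k). Then u_0 = 0, u_143 = 1, and u_k = u_{k-1}/2 + u_{k+1}/2 for 1 ≤ k ≤ 142. This harmonic recurrence is solved by u_k = k/143, giving u_20 = 20/143.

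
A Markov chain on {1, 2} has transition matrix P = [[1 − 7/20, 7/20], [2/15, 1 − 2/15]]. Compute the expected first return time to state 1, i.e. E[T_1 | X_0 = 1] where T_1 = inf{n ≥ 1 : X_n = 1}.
E[T_1 | X_0 = 1] = 1/π_1 = 29/8

For an irreducible recurrent Markov chain with stationary distribution π, E[T_i | X_0 = i] = 1/π_i (Kac's formula). Here π_1 = (2/15)/(7/20 + 2/15) = (2/15)/(29/60) = 8/29, so E[T_1 | X_0 = 1] = 1/π_1 = (7/20 + 2/15)/(2/15) = (29/60)/(2/15) = 29/8.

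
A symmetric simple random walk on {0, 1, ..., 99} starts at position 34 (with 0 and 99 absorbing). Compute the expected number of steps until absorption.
E[τ | X_0 = 34] = 2210

Let v_k = E[τ | X_0 = k]. Boundary: v_0 = v_99 = 0. Recurrence: v_k = 1 + (v_{k-1} + v_{k+1})/2 for 1 ≤ k ≤ 98. The particular solution to v_k − (v_{k-1} + v_{k+1})/2 = 1 is v_k = −k^2. Adding homogeneous solution A + B k and matching boundaries gives v_k = k (99 − k). Substituting k = 34: v_34 = 34 · 65 = 2210.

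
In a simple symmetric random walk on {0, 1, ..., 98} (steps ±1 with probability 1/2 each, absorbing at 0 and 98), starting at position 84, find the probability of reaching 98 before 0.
P(hit 98 before 0) = 84/98 = 6/7

Let u_k = P(hit 98 before 0 | start at k). Then u_0 = 0, u_98 = 1, and u_k = u_{k-1}/2 + u_{k+1}/2 for 1 ≤ k ≤ 97. This harmonic recurrence is solved by u_k = k/98, giving u_84 = 84/98 = 6/7.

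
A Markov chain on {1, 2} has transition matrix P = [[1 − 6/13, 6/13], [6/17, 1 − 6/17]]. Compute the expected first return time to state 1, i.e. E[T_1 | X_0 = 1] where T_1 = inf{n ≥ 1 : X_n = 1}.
E[T_1 | X_0 = 1] = 1/π_1 = 30/13

For an irreducible recurrent Markov chain with stationary distribution π, E[T_i | X_0 = i] = 1/π_i (Kac's formula). Here π_1 = (6/17)/(6/13 + 6/17) = (6/17)/(180/221) = 13/30, so E[T_1 | X_0 = 1] = 1/π_1 = (6/13 + 6/17)/(6/17) = (180/221)/(6/17) = 30/13.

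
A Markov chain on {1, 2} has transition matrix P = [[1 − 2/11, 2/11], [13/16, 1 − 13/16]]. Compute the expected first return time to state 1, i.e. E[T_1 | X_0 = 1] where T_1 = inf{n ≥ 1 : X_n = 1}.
E[T_1 | X_0 = 1] = 1/π_1 = 175/143

For an irreducible recurrent Markov chain with stationary distribution π, E[T_i | X_0 = i] = 1/π_i (Kac's formula). Here π_1 = (13/16)/(2/11 + 13/16) = (13/16)/(175/176) = 143/175, so E[T_1 | X_0 = 1] = 1/π_1 = (2/11 + 13/16)/(13/16) = (175/176)/(13/16) = 175/143.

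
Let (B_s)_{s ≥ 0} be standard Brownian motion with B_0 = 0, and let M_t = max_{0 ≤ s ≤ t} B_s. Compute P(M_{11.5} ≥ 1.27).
P(M_{11.5} ≥ 1.27) = 2·P(B_{11.5} ≥ 1.27) = 2(1 − Φ(1.27/√11.5)) ≈ 0.7080

By the reflection principle for Brownian motion, P(M_t ≥ a) = 2 · P(B_t ≥ a) for a ≥ 0. Since B_t ~ N(0, t), P(B_t ≥ 1.27) = 1 − Φ(1.27/√t) = 1 − Φ(1.27/√11.5) = 1 − Φ(0.3745). So
  P(M_{11.5} ≥ 1.27) = 2(1 − Φ(0.3745)) ≈ 0.7080.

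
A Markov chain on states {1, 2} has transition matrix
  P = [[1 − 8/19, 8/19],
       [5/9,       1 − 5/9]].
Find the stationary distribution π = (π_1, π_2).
π_1 = 95/167, π_2 = 72/167

Solve πP = π with π_1 + π_2 = 1. From πP = π: π_1 · (1 − 8/19) + π_2 · 5/9 = π_1 ⇒ π_2 · 5/9 = π_1 · 8/19 ⇒ π_2/π_1 = (8/19)/(5/9) = 72/95. Together with π_1 + π_2 = 1:
  π_1 = (5/9)/(8/19 + 5/9) = (5/9)/(167/171) = 95/167,
  π_2 = (8/19)/(8/19 + 5/9) = (8/19)/(167/171) = 72/167.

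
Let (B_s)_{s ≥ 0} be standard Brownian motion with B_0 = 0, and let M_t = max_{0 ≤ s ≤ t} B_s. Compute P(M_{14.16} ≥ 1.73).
P(M_{14.16} ≥ 1.73) = 2·P(B_{14.16} ≥ 1.73) = 2(1 − Φ(1.73/√14.16)) ≈ 0.6457

By the reflection principle for Brownian motion, P(M_t ≥ a) = 2 · P(B_t ≥ a) for a ≥ 0. Since B_t ~ N(0, t), P(B_t ≥ 1.73) = 1 − Φ(1.73/√t) = 1 − Φ(1.73/√14.16) = 1 − Φ(0.4597). So
  P(M_{14.16} ≥ 1.73) = 2(1 − Φ(0.4597)) ≈ 0.6457.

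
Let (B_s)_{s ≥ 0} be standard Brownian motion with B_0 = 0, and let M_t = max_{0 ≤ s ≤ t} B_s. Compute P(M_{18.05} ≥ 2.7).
P(M_{18.05} ≥ 2.7) = 2·P(B_{18.05} ≥ 2.7) = 2(1 − Φ(2.7/√18.05)) ≈ 0.5251

By the reflection principle for Brownian motion, P(M_t ≥ a) = 2 · P(B_t ≥ a) for a ≥ 0. Since B_t ~ N(0, t), P(B_t ≥ 2.7) = 1 − Φ(2.7/√t) = 1 − Φ(2.7/√18.05) = 1 − Φ(0.6355). So
  P(M_{18.05} ≥ 2.7) = 2(1 − Φ(0.6355)) ≈ 0.5251.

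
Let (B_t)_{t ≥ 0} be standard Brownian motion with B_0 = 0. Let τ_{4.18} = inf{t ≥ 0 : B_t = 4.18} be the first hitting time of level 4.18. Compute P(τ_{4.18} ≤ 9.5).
P(τ_{4.18} ≤ 9.5) = 2(1 − Φ(4.18/√9.5)) = 2(1 − Φ(1.3562)) ≈ 0.1750

By the reflection principle for standard BM, P(τ_b ≤ t) = 2 · P(B_t ≥ b). Since B_t ~ N(0, t), P(B_t ≥ 4.18) = 1 − Φ(4.18/√t) = 1 − Φ(4.18/√9.5) = 1 − Φ(1.3562) ≈ 0.08752. Doubling: P(τ_{4.18} ≤ 9.5) ≈ 2 · 0.08752 = 0.17504 ≈ 0.1750.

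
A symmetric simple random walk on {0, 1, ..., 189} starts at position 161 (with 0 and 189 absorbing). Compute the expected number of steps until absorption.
E[τ | X_0 = 161] = 4508

Let v_k = E[τ | X_0 = k]. Boundary: v_0 = v_189 = 0. Recurrence: v_k = 1 + (v_{k-1} + v_{k+1})/2 for 1 ≤ k ≤ 188. The particular solution to v_k − (v_{k-1} + v_{k+1})/2 = 1 is v_k = −k^2. Adding homogeneous solution A + B k and matching boundaries gives v_k = k (189 − k). Substituting k = 161: v_161 = 161 · 28 = 4508.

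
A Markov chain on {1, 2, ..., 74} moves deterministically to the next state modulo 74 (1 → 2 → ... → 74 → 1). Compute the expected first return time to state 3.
E[T_3 | X_0 = 3] = 74

The chain cycles deterministically, so starting at state 3 it returns in exactly 74 steps. Equivalently, the stationary distribution is uniform π_j = 1/74 for every state j, so by Kac's formula E[T_3] = 1/π_3 = 74.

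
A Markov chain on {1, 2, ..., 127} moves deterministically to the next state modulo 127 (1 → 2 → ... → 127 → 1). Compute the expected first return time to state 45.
E[T_45 | X_0 = 45] = 127

The chain cycles deterministically, so starting at state 45 it returns in exactly 127 steps. Equivalently, the stationary distribution is uniform π_j = 1/127 for every state j, so by Kac's formula E[T_45] = 1/π_45 = 127.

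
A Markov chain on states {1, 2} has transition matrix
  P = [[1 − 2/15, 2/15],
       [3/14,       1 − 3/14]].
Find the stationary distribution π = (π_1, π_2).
π_1 = 45/73, π_2 = 28/73

Solve πP = π with π_1 + π_2 = 1. From πP = π: π_1 · (1 − 2/15) + π_2 · 3/14 = π_1 ⇒ π_2 · 3/14 = π_1 · 2/15 ⇒ π_2/π_1 = (2/15)/(3/14) = 28/45. Together with π_1 + π_2 = 1:
  π_1 = (3/14)/(2/15 + 3/14) = (3/14)/(73/210) = 45/73,
  π_2 = (2/15)/(2/15 + 3/14) = (2/15)/(73/210) = 28/73.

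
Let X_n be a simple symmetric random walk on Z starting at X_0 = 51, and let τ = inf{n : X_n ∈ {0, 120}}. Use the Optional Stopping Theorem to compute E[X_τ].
E[X_τ] = 51

X_n is a martingale and τ is a bounded-mean stopping time (indeed τ is finite a.s. with bounded expectation since the walk is in a bounded region). By the OST, E[X_τ] = E[X_0] = 51. Equivalently: E[X_τ] = 120 · P(hit 120 first) + 0 · P(hit 0 first) = 120 · (51/120) = 51.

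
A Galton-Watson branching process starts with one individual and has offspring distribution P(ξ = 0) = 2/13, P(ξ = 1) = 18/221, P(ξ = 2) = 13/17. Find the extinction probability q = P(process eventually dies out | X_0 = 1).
q = 34/169

The pgf is f(s) = 2/13 + 18/221·s + 13/17·s². The extinction probability q is the smallest fixed point of f in [0, 1]. Setting s = f(s):
  13/17·s² + (18/221 − 1)·s + 2/13 = 0
  13/17·s² − (2/13 + 13/17)·s + 2/13 = 0
which factors as (s − 1)·(13/17·s − 2/13) = 0, giving roots s = 1 and s = (2/13)/(13/17) = 34/169.
Mean offspring μ = 18/221 + 2·13/17 = 356/221 > 1 (supercritical), so q < 1. The extinction probability is the smaller root: q = (2/13)/(13/17) = 34/169.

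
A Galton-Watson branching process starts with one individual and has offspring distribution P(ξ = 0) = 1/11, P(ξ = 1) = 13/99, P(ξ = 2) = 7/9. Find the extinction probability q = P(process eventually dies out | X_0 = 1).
q = 9/77

The pgf is f(s) = 1/11 + 13/99·s + 7/9·s². The extinction probability q is the smallest fixed point of f in [0, 1]. Setting s = f(s):
  7/9·s² + (13/99 − 1)·s + 1/11 = 0
  7/9·s² − (1/11 + 7/9)·s + 1/11 = 0
which factors as (s − 1)·(7/9·s − 1/11) = 0, giving roots s = 1 and s = (1/11)/(7/9) = 9/77.
Mean offspring μ = 13/99 + 2·7/9 = 167/99 > 1 (supercritical), so q < 1. The extinction probability is the smaller root: q = (1/11)/(7/9) = 9/77.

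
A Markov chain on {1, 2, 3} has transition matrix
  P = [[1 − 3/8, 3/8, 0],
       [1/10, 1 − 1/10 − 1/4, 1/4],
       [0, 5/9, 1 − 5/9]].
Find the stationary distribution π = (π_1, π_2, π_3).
π = (16/103, 60/103, 27/103)

This is a birth-death chain on three states, which satisfies detailed balance: π_1 · P_{12} = π_2 · P_{21} and π_2 · P_{23} = π_3 · P_{32}.
From π_1 · 3/8 = π_2 · 1/10: π_2/π_1 = (3/8)/(1/10) = 15/4.
From π_2 · 1/4 = π_3 · 5/9: π_3/π_2 = (1/4)/(5/9) = 9/20.
Take π_1 proportional to 1; then unnormalized π = (1, 15/4, 27/16). Normalize by dividing by the sum 103/16:
  π = (16/103, 60/103, 27/103).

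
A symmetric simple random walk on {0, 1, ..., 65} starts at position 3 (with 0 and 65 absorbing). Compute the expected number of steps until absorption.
E[τ | X_0 = 3] = 186

Let v_k = E[τ | X_0 = k]. Boundary: v_0 = v_65 = 0. Recurrence: v_k = 1 + (v_{k-1} + v_{k+1})/2 for 1 ≤ k ≤ 64. The particular solution to v_k − (v_{k-1} + v_{k+1})/2 = 1 is v_k = −k^2. Adding homogeneous solution A + B k and matching boundaries gives v_k = k (65 − k). Substituting k = 3: v_3 = 3 · 62 = 186.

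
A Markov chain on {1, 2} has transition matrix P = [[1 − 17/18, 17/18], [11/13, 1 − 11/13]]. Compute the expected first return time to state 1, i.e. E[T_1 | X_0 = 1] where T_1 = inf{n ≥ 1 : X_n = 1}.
E[T_1 | X_0 = 1] = 1/π_1 = 419/198

For an irreducible recurrent Markov chain with stationary distribution π, E[T_i | X_0 = i] = 1/π_i (Kac's formula). Here π_1 = (11/13)/(17/18 + 11/13) = (11/13)/(419/234) = 198/419, so E[T_1 | X_0 = 1] = 1/π_1 = (17/18 + 11/13)/(11/13) = (419/234)/(11/13) = 419/198.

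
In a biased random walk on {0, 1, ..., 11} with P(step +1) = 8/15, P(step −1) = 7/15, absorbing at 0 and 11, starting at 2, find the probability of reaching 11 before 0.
P(hit 11 before 0) = (1 − (7/8)^2) / (1 − (7/8)^11) = 2013265920/6612607849

Let u_k denote P(reach 11 before 0 | start at k). Boundary: u_0 = 0, u_11 = 1. Recurrence: u_k = 8/15·u_{k+1} + 7/15·u_{k-1} for 1 ≤ k ≤ 10. Try u_k = A + B·r^k with r = q/p = (7/15)/(8/15) = 7/8. Substitution satisfies the recurrence; boundary conditions give:
  u_k = (1 − r^k) / (1 − r^N) = (1 − (7/8)^2) / (1 − (7/8)^11) = 2013265920/6612607849.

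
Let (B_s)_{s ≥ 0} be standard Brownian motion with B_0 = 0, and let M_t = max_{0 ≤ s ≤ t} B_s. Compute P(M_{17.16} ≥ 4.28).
P(M_{17.16} ≥ 4.28) = 2·P(B_{17.16} ≥ 4.28) = 2(1 − Φ(4.28/√17.16)) ≈ 0.3015

By the reflection principle for Brownian motion, P(M_t ≥ a) = 2 · P(B_t ≥ a) for a ≥ 0. Since B_t ~ N(0, t), P(B_t ≥ 4.28) = 1 − Φ(4.28/√t) = 1 − Φ(4.28/√17.16) = 1 − Φ(1.0332). So
  P(M_{17.16} ≥ 4.28) = 2(1 − Φ(1.0332)) ≈ 0.3015.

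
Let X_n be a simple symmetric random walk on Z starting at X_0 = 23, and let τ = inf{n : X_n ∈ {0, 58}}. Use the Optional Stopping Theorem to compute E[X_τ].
E[X_τ] = 23

X_n is a martingale and τ is a bounded-mean stopping time (indeed τ is finite a.s. with bounded expectation since the walk is in a bounded region). By the OST, E[X_τ] = E[X_0] = 23. Equivalently: E[X_τ] = 58 · P(hit 58 first) + 0 · P(hit 0 first) = 58 · (23/58) = 23.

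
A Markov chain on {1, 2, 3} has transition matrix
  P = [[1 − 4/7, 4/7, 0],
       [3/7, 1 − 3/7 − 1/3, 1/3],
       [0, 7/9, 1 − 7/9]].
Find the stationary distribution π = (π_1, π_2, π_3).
π = (21/61, 28/61, 12/61)

This is a birth-death chain on three states, which satisfies detailed balance: π_1 · P_{12} = π_2 · P_{21} and π_2 · P_{23} = π_3 · P_{32}.
From π_1 · 4/7 = π_2 · 3/7: π_2/π_1 = (4/7)/(3/7) = 4/3.
From π_2 · 1/3 = π_3 · 7/9: π_3/π_2 = (1/3)/(7/9) = 3/7.
Take π_1 proportional to 1; then unnormalized π = (1, 4/3, 4/7). Normalize by dividing by the sum 61/21:
  π = (21/61, 28/61, 12/61).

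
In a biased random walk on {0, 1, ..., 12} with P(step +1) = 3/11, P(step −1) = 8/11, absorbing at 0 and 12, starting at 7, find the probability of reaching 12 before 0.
P(hit 12 before 0) = (1 − (8/3)^7) / (1 − (8/3)^12) = 101815299/13743789059

Let u_k denote P(reach 12 before 0 | start at k). Boundary: u_0 = 0, u_12 = 1. Recurrence: u_k = 3/11·u_{k+1} + 8/11·u_{k-1} for 1 ≤ k ≤ 11. Try u_k = A + B·r^k with r = q/p = (8/11)/(3/11) = 8/3. Substitution satisfies the recurrence; boundary conditions give:
  u_k = (1 − r^k) / (1 − r^N) = (1 − (8/3)^7) / (1 − (8/3)^12) = 101815299/13743789059.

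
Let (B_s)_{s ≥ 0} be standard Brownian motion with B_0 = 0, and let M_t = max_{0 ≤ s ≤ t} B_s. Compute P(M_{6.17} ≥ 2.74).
P(M_{6.17} ≥ 2.74) = 2·P(B_{6.17} ≥ 2.74) = 2(1 − Φ(2.74/√6.17)) ≈ 0.2700

By the reflection principle for Brownian motion, P(M_t ≥ a) = 2 · P(B_t ≥ a) for a ≥ 0. Since B_t ~ N(0, t), P(B_t ≥ 2.74) = 1 − Φ(2.74/√t) = 1 − Φ(2.74/√6.17) = 1 − Φ(1.1031). So
  P(M_{6.17} ≥ 2.74) = 2(1 − Φ(1.1031)) ≈ 0.2700.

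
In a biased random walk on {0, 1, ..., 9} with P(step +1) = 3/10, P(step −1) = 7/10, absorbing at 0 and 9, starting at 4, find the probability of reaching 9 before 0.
P(hit 9 before 0) = (1 − (7/3)^4) / (1 − (7/3)^9) = 140940/10083481

Let u_k denote P(reach 9 before 0 | start at k). Boundary: u_0 = 0, u_9 = 1. Recurrence: u_k = 3/10·u_{k+1} + 7/10·u_{k-1} for 1 ≤ k ≤ 8. Try u_k = A + B·r^k with r = q/p = (7/10)/(3/10) = 7/3. Substitution satisfies the recurrence; boundary conditions give:
  u_k = (1 − r^k) / (1 − r^N) = (1 − (7/3)^4) / (1 − (7/3)^9) = 140940/10083481.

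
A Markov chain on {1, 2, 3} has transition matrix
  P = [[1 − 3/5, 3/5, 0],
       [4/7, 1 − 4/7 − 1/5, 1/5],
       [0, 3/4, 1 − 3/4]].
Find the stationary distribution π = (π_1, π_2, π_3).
π = (100/233, 105/233, 28/233)

This is a birth-death chain on three states, which satisfies detailed balance: π_1 · P_{12} = π_2 · P_{21} and π_2 · P_{23} = π_3 · P_{32}.
From π_1 · 3/5 = π_2 · 4/7: π_2/π_1 = (3/5)/(4/7) = 21/20.
From π_2 · 1/5 = π_3 · 3/4: π_3/π_2 = (1/5)/(3/4) = 4/15.
Take π_1 proportional to 1; then unnormalized π = (1, 21/20, 7/25). Normalize by dividing by the sum 233/100:
  π = (100/233, 105/233, 28/233).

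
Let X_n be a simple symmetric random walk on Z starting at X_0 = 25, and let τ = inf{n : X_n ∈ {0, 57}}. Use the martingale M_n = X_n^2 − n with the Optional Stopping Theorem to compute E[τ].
E[τ] = 800

M_n = X_n^2 − n is a martingale (since E[X_{n+1}^2 | F_n] = X_n^2 + 1). By OST (τ has finite mean in a bounded region), E[M_τ] = E[M_0] = X_0^2 − 0 = 25^2 = 625. Also E[M_τ] = E[X_τ^2] − E[τ]. The walk exits at 0 or 57, with P(hit 57 first) = 25/57, so E[X_τ^2] = 57^2 · 25/57 + 0 = 1425. Thus E[τ] = E[X_τ^2] − E[M_τ] = 1425 − 625 = 800 = 25(57 − 25) = 800.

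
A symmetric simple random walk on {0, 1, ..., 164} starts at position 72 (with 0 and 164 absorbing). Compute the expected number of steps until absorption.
E[τ | X_0 = 72] = 6624

Let v_k = E[τ | X_0 = k]. Boundary: v_0 = v_164 = 0. Recurrence: v_k = 1 + (v_{k-1} + v_{k+1})/2 for 1 ≤ k ≤ 163. The particular solution to v_k − (v_{k-1} + v_{k+1})/2 = 1 is v_k = −k^2. Adding homogeneous solution A + B k and matching boundaries gives v_k = k (164 − k). Substituting k = 72: v_72 = 72 · 92 = 6624.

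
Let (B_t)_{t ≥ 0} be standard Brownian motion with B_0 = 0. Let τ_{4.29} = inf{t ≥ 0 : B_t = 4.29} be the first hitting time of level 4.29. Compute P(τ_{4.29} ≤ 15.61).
P(τ_{4.29} ≤ 15.61) = 2(1 − Φ(4.29/√15.61)) = 2(1 − Φ(1.0858)) ≈ 0.2776

By the reflection principle for standard BM, P(τ_b ≤ t) = 2 · P(B_t ≥ b). Since B_t ~ N(0, t), P(B_t ≥ 4.29) = 1 − Φ(4.29/√t) = 1 − Φ(4.29/√15.61) = 1 − Φ(1.0858) ≈ 0.13878. Doubling: P(τ_{4.29} ≤ 15.61) ≈ 2 · 0.13878 = 0.27756 ≈ 0.2776.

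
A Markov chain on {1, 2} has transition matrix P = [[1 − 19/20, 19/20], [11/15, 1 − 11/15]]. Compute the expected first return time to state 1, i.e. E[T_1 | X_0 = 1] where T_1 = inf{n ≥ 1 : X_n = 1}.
E[T_1 | X_0 = 1] = 1/π_1 = 101/44

For an irreducible recurrent Markov chain with stationary distribution π, E[T_i | X_0 = i] = 1/π_i (Kac's formula). Here π_1 = (11/15)/(19/20 + 11/15) = (11/15)/(101/60) = 44/101, so E[T_1 | X_0 = 1] = 1/π_1 = (19/20 + 11/15)/(11/15) = (101/60)/(11/15) = 101/44.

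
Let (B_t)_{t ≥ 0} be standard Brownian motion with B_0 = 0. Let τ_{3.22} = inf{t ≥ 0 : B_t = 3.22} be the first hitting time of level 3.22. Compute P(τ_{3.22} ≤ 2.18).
P(τ_{3.22} ≤ 2.18) = 2(1 − Φ(3.22/√2.18)) = 2(1 − Φ(2.1809)) ≈ 0.0292

By the reflection principle for standard BM, P(τ_b ≤ t) = 2 · P(B_t ≥ b). Since B_t ~ N(0, t), P(B_t ≥ 3.22) = 1 − Φ(3.22/√t) = 1 − Φ(3.22/√2.18) = 1 − Φ(2.1809) ≈ 0.01460. Doubling: P(τ_{3.22} ≤ 2.18) ≈ 2 · 0.01460 = 0.02920 ≈ 0.0292.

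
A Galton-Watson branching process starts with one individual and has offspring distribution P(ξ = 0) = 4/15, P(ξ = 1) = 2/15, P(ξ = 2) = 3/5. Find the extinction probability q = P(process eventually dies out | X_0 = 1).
q = 4/9

The pgf is f(s) = 4/15 + 2/15·s + 3/5·s². The extinction probability q is the smallest fixed point of f in [0, 1]. Setting s = f(s):
  3/5·s² + (2/15 − 1)·s + 4/15 = 0
  3/5·s² − (4/15 + 3/5)·s + 4/15 = 0
which factors as (s − 1)·(3/5·s − 4/15) = 0, giving roots s = 1 and s = (4/15)/(3/5) = 4/9.
Mean offspring μ = 2/15 + 2·3/5 = 4/3 > 1 (supercritical), so q < 1. The extinction probability is the smaller root: q = (4/15)/(3/5) = 4/9.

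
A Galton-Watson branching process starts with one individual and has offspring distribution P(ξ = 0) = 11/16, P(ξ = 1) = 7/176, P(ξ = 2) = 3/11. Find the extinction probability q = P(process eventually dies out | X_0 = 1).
q = 1

Mean offspring μ = 0·11/16 + 1·7/176 + 2·3/11 = 103/176 ≤ 1. For μ ≤ 1 with offspring not concentrated at 1, the Galton-Watson process goes extinct almost surely, so q = 1.
(Algebraic check: The pgf is f(s) = 11/16 + 7/176·s + 3/11·s². The extinction probability q is the smallest fixed point of f in [0, 1]. Setting s = f(s):
  3/11·s² + (7/176 − 1)·s + 11/16 = 0
  3/11·s² − (11/16 + 3/11)·s + 11/16 = 0
which factors as (s − 1)·(3/11·s − 11/16) = 0, giving roots s = 1 and s = (11/16)/(3/11) = 121/48. Since 121/48 ≥ 1, the smallest root in [0, 1] is s = 1.)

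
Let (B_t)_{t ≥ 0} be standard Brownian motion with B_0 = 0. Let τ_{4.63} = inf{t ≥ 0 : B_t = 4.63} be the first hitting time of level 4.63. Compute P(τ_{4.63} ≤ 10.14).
P(τ_{4.63} ≤ 10.14) = 2(1 − Φ(4.63/√10.14)) = 2(1 − Φ(1.4540)) ≈ 0.1459

By the reflection principle for standard BM, P(τ_b ≤ t) = 2 · P(B_t ≥ b). Since B_t ~ N(0, t), P(B_t ≥ 4.63) = 1 − Φ(4.63/√t) = 1 − Φ(4.63/√10.14) = 1 − Φ(1.4540) ≈ 0.07297. Doubling: P(τ_{4.63} ≤ 10.14) ≈ 2 · 0.07297 = 0.14594 ≈ 0.1459.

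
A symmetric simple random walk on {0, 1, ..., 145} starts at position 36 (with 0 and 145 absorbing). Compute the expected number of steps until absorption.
E[τ | X_0 = 36] = 3924

Let v_k = E[τ | X_0 = k]. Boundary: v_0 = v_145 = 0. Recurrence: v_k = 1 + (v_{k-1} + v_{k+1})/2 for 1 ≤ k ≤ 144. The particular solution to v_k − (v_{k-1} + v_{k+1})/2 = 1 is v_k = −k^2. Adding homogeneous solution A + B k and matching boundaries gives v_k = k (145 − k). Substituting k = 36: v_36 = 36 · 109 = 3924.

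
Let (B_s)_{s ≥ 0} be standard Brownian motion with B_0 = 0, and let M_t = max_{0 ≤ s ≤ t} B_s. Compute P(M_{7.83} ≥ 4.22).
P(M_{7.83} ≥ 4.22) = 2·P(B_{7.83} ≥ 4.22) = 2(1 − Φ(4.22/√7.83)) ≈ 0.1315

By the reflection principle for Brownian motion, P(M_t ≥ a) = 2 · P(B_t ≥ a) for a ≥ 0. Since B_t ~ N(0, t), P(B_t ≥ 4.22) = 1 − Φ(4.22/√t) = 1 − Φ(4.22/√7.83) = 1 − Φ(1.5081). So
  P(M_{7.83} ≥ 4.22) = 2(1 − Φ(1.5081)) ≈ 0.1315.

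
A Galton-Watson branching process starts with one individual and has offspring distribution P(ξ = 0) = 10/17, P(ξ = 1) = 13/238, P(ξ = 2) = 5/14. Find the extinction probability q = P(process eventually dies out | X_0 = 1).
q = 1

Mean offspring μ = 0·10/17 + 1·13/238 + 2·5/14 = 183/238 ≤ 1. For μ ≤ 1 with offspring not concentrated at 1, the Galton-Watson process goes extinct almost surely, so q = 1.
(Algebraic check: The pgf is f(s) = 10/17 + 13/238·s + 5/14·s². The extinction probability q is the smallest fixed point of f in [0, 1]. Setting s = f(s):
  5/14·s² + (13/238 − 1)·s + 10/17 = 0
  5/14·s² − (10/17 + 5/14)·s + 10/17 = 0
which factors as (s − 1)·(5/14·s − 10/17) = 0, giving roots s = 1 and s = (10/17)/(5/14) = 28/17. Since 28/17 ≥ 1, the smallest root in [0, 1] is s = 1.)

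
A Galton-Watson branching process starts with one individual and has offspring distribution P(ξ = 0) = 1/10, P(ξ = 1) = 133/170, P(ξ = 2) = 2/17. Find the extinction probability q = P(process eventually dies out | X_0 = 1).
q = 17/20

The pgf is f(s) = 1/10 + 133/170·s + 2/17·s². The extinction probability q is the smallest fixed point of f in [0, 1]. Setting s = f(s):
  2/17·s² + (133/170 − 1)·s + 1/10 = 0
  2/17·s² − (1/10 + 2/17)·s + 1/10 = 0
which factors as (s − 1)·(2/17·s − 1/10) = 0, giving roots s = 1 and s = (1/10)/(2/17) = 17/20.
Mean offspring μ = 133/170 + 2·2/17 = 173/170 > 1 (supercritical), so q < 1. The extinction probability is the smaller root: q = (1/10)/(2/17) = 17/20.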